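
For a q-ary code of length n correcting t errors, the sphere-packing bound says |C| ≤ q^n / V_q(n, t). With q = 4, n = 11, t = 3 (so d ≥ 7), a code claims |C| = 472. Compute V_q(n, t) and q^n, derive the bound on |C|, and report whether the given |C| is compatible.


V_q(n, t) = 4984, q^n = 4194304, Hamming bound = 841, |C| = 472 ≤ bound (satisfied).

Step 1: Compute V_q(n, t) = Σ_{j=0}^3 C(n, j) (q−1)^j.
  j = 0: C(11,0)·(3)^0 = 1·1 = 1.
  j = 1: C(11,1)·(3)^1 = 11·3 = 33.
  j = 2: C(11,2)·(3)^2 = 55·9 = 495.
  j = 3: C(11,3)·(3)^3 = 165·27 = 4455.
  V_q(n, t) = 1 + 33 + 495 + 4455 = 4984.
Step 2: q^n = 4^11 = 4194304.
Step 3: Hamming bound ⌊q^n / V_q(n,t)⌋ = ⌊4194304/4984⌋ = 841.
Step 4: Compare |C| = 472 to 841: satisfied.
The claimed |C| lies below the Hamming bound.


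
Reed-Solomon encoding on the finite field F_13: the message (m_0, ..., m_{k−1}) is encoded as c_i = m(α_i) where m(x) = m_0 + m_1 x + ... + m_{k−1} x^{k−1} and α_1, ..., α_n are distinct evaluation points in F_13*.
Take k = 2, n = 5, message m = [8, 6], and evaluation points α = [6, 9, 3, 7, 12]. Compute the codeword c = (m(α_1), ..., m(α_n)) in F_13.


c = [5, 10, 0, 11, 2]

Message polynomial: m(x) = 8 + 6·x (mod 13).
For each evaluation point α_i, compute m(α_i) mod 13:
  α_1 = 6: Horner steps 6 → 5, so m(6) = 5.
  α_2 = 9: Horner steps 6 → 10, so m(9) = 10.
  α_3 = 3: Horner steps 6 → 0, so m(3) = 0.
  α_4 = 7: Horner steps 6 → 11, so m(7) = 11.
  α_5 = 12: Horner steps 6 → 2, so m(12) = 2.
Codeword c = [5, 10, 0, 11, 2] ∈ F_13^5.


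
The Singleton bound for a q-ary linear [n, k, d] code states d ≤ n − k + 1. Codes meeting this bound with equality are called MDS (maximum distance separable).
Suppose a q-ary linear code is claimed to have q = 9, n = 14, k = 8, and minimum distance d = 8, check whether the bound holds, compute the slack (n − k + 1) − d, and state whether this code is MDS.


Singleton RHS = n − k + 1 = 7, slack = -1, bound violated (no such code; not MDS).

Singleton bound: d ≤ n − k + 1.
Here n = 14, k = 8, so n − k + 1 = 7.
Given d = 8, check d ≤ 7: NO.
Slack = (n − k + 1) − d = -1.
The slack is negative: d = 8 exceeds n − k + 1 = 7 by 1, so the Singleton bound is violated and no linear [14, 8, 8]_9 code can exist. In particular it is not MDS (MDS requires d = n − k + 1 exactly).
Description: the claimed parameters are [14, 8, 8]_9; such a code would be impossible (violates the Singleton bound).


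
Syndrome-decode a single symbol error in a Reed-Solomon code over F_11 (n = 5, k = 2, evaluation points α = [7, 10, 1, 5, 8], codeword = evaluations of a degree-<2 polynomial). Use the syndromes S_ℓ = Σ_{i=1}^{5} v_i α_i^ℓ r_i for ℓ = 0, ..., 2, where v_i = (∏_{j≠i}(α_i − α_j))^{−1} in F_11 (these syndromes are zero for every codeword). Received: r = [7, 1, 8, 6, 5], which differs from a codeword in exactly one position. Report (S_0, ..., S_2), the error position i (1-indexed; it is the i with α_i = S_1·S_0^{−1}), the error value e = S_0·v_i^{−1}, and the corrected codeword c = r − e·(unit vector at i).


S = (6, 8, 7), error at position 4, error magnitude e = 6, c = [7, 1, 8, 0, 5].

Step 1: column multipliers v_i = (∏_{j≠i}(α_i − α_j))^{−1} mod 11.
  i = 1 (α = 7): (7−10)(7−1)(7−5)(7−8) = (−3)·6·2·(−1) = 36 ≡ 3, so v_1 = 3^{−1} = 4 (mod 11).
  i = 2 (α = 10): (10−7)(10−1)(10−5)(10−8) = 3·9·5·2 = 270 ≡ 6, so v_2 = 6^{−1} = 2 (mod 11).
  i = 3 (α = 1): (1−7)(1−10)(1−5)(1−8) = (−6)·(−9)·(−4)·(−7) = 1512 ≡ 5, so v_3 = 5^{−1} = 9 (mod 11).
  i = 4 (α = 5): (5−7)(5−10)(5−1)(5−8) = (−2)·(−5)·4·(−3) = −120 ≡ 1, so v_4 = 1^{−1} = 1 (mod 11).
  i = 5 (α = 8): (8−7)(8−10)(8−1)(8−5) = 1·(−2)·7·3 = −42 ≡ 2, so v_5 = 2^{−1} = 6 (mod 11).
  v = [4, 2, 9, 1, 6].
Step 2: syndromes of r = [7, 1, 8, 6, 5] (all sums mod 11).
  S_0 = Σ v_i r_i = 4·7 + 2·1 + 9·8 + 1·6 + 6·5 = 138 ≡ 6.
  S_1 = Σ v_i α_i r_i = 4·7·7 + 2·10·1 + 9·1·8 + 1·5·6 + 6·8·5 = 558 ≡ 8.
  α_i^2 mod 11 = [5, 1, 1, 3, 9].
  S_2 = Σ v_i α_i^2 r_i = 4·5·7 + 2·1·1 + 9·1·8 + 1·3·6 + 6·9·5 = 502 ≡ 7.
  S = (6, 8, 7) ≠ 0, so r is not a codeword (an error is present).
Step 3: locate the error. For a single error e at position i, S_ℓ = v_i·e·α_i^ℓ, so α_err = S_1/S_0.
  S_0^{−1} = 6^{−1} = 2 (mod 11), so α_err = 8·2 = 16 ≡ 5 = α_4. Error position i = 4.
  Consistency check: S_2/S_1 = 7·7 = 49 ≡ 5 = α_err ✓ (single-error assumption holds).
Step 4: error magnitude e = S_0/v_4 = S_0·∏_{j≠4}(α_4 − α_j) = 6·1 = 6 ≡ 6 (mod 11).
Step 5: correct position 4: c_4 = r_4 − e = 6 − 6 ≡ 0 (mod 11). Hence c = [7, 1, 8, 0, 5].
  Check: interpolating c through the α_i gives m(x) = 10 + 9·x (degree < 2) with m(α_i) = c_i for every i, so c is indeed a codeword.


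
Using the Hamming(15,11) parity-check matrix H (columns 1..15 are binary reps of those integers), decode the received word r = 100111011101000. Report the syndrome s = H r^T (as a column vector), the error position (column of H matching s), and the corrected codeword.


s = (0, 0, 0, 1)^T, error position = 1, corrected codeword c = 000111011101000

Compute s = H r^T mod 2 one row at a time:
  s_1 = 1 + 1 + 1 + 0 + 1 + 0 + 0 + 0 = 4 ≡ 0 (mod 2).
  s_2 = 1 + 1 + 1 + 0 + 1 + 0 + 0 + 0 = 4 ≡ 0 (mod 2).
  s_3 = 0 + 0 + 1 + 0 + 1 + 0 + 0 + 0 = 2 ≡ 0 (mod 2).
  s_4 = 1 + 0 + 1 + 0 + 1 + 0 + 0 + 0 = 3 ≡ 1 (mod 2).
s = (0, 0, 0, 1)^T — this equals column 1 of H (binary 0001), so error is at position 1.
Correct: flip bit 1 of r = 100111011101000 to get c = 000111011101000.


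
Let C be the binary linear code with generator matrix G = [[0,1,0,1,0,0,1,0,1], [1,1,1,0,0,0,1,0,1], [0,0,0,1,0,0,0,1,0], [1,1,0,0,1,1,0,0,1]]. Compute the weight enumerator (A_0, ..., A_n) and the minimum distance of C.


Weight distribution: A_0 = 1, A_2 = 1, A_3 = 2, A_4 = 3, A_5 = 4, A_6 = 3, A_7 = 2. Minimum distance d = 2.

Enumerate all 2^4 = 16 messages m ∈ F_2^4.
For each, compute codeword c = mG in F_2^9, then tally its weight.
  m = 0000 → c = 000000000, weight = 0.
  m = 1000 → c = 010100101, weight = 4.
  m = 0100 → c = 111000101, weight = 5.
  m = 1100 → c = 101100000, weight = 3.
  m = 0010 → c = 000100010, weight = 2.
  m = 1010 → c = 010000111, weight = 4.
  m = 0110 → c = 111100111, weight = 7.
  m = 1110 → c = 101000010, weight = 3.
  m = 0001 → c = 110011001, weight = 5.
  m = 1001 → c = 100111100, weight = 5.
  m = 0101 → c = 001011100, weight = 4.
  m = 1101 → c = 011111001, weight = 6.
  m = 0011 → c = 110111011, weight = 7.
  m = 1011 → c = 100011110, weight = 5.
  m = 0111 → c = 001111110, weight = 6.
  m = 1111 → c = 011011011, weight = 6.
Tally weights:
  weight 0: 1 codewords.
  weight 2: 1 codewords.
  weight 3: 2 codewords.
  weight 4: 3 codewords.
  weight 5: 4 codewords.
  weight 6: 3 codewords.
  weight 7: 2 codewords.
Minimum distance d = smallest w > 0 with A_w > 0 = 2.
Sanity: Σ A_w = 16 = 2^4 = 16 ✓.


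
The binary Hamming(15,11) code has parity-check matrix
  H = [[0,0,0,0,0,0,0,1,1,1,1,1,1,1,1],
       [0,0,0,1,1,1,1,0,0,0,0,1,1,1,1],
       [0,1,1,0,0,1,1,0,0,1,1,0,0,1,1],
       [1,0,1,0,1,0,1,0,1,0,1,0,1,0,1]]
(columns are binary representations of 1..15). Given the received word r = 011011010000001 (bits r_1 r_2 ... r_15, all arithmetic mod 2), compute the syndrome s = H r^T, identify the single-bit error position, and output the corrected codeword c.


s = (0, 1, 0, 1)^T, error position = 5, corrected codeword c = 011001010000001

Compute s = H r^T mod 2 one row at a time:
  s_1 = 1 + 0 + 0 + 0 + 0 + 0 + 0 + 1 = 2 ≡ 0 (mod 2).
  s_2 = 0 + 1 + 1 + 0 + 0 + 0 + 0 + 1 = 3 ≡ 1 (mod 2).
  s_3 = 1 + 1 + 1 + 0 + 0 + 0 + 0 + 1 = 4 ≡ 0 (mod 2).
  s_4 = 0 + 1 + 1 + 0 + 0 + 0 + 0 + 1 = 3 ≡ 1 (mod 2).
s = (0, 1, 0, 1)^T — this equals column 5 of H (binary 0101), so error is at position 5.
Correct: flip bit 5 of r = 011011010000001 to get c = 011001010000001.


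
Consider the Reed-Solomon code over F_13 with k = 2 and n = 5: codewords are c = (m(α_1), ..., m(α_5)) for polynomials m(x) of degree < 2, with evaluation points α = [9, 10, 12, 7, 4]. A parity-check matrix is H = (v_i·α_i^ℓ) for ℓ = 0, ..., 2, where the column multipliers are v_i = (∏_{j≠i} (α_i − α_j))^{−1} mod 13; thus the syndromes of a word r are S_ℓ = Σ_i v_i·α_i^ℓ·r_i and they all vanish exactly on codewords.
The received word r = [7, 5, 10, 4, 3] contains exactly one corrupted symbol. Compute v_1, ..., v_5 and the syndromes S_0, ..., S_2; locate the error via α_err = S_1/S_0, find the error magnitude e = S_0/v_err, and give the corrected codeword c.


S = (6, 2, 5), error at position 1, error magnitude e = 11, c = [9, 5, 10, 4, 3].

Step 1: column multipliers v_i = (∏_{j≠i}(α_i − α_j))^{−1} mod 13.
  i = 1 (α = 9): (9−10)(9−12)(9−7)(9−4) = (−1)·(−3)·2·5 = 30 ≡ 4, so v_1 = 4^{−1} = 10 (mod 13).
  i = 2 (α = 10): (10−9)(10−12)(10−7)(10−4) = 1·(−2)·3·6 = −36 ≡ 3, so v_2 = 3^{−1} = 9 (mod 13).
  i = 3 (α = 12): (12−9)(12−10)(12−7)(12−4) = 3·2·5·8 = 240 ≡ 6, so v_3 = 6^{−1} = 11 (mod 13).
  i = 4 (α = 7): (7−9)(7−10)(7−12)(7−4) = (−2)·(−3)·(−5)·3 = −90 ≡ 1, so v_4 = 1^{−1} = 1 (mod 13).
  i = 5 (α = 4): (4−9)(4−10)(4−12)(4−7) = (−5)·(−6)·(−8)·(−3) = 720 ≡ 5, so v_5 = 5^{−1} = 8 (mod 13).
  v = [10, 9, 11, 1, 8].
Step 2: syndromes of r = [7, 5, 10, 4, 3] (all sums mod 13).
  S_0 = Σ v_i r_i = 10·7 + 9·5 + 11·10 + 1·4 + 8·3 = 253 ≡ 6.
  S_1 = Σ v_i α_i r_i = 10·9·7 + 9·10·5 + 11·12·10 + 1·7·4 + 8·4·3 = 2524 ≡ 2.
  α_i^2 mod 13 = [3, 9, 1, 10, 3].
  S_2 = Σ v_i α_i^2 r_i = 10·3·7 + 9·9·5 + 11·1·10 + 1·10·4 + 8·3·3 = 837 ≡ 5.
  S = (6, 2, 5) ≠ 0, so r is not a codeword (an error is present).
Step 3: locate the error. For a single error e at position i, S_ℓ = v_i·e·α_i^ℓ, so α_err = S_1/S_0.
  S_0^{−1} = 6^{−1} = 11 (mod 13), so α_err = 2·11 = 22 ≡ 9 = α_1. Error position i = 1.
  Consistency check: S_2/S_1 = 5·7 = 35 ≡ 9 = α_err ✓ (single-error assumption holds).
Step 4: error magnitude e = S_0/v_1 = S_0·∏_{j≠1}(α_1 − α_j) = 6·4 = 24 ≡ 11 (mod 13).
Step 5: correct position 1: c_1 = r_1 − e = 7 − 11 ≡ 9 (mod 13). Hence c = [9, 5, 10, 4, 3].
  Check: interpolating c through the α_i gives m(x) = 6 + 9·x (degree < 2) with m(α_i) = c_i for every i, so c is indeed a codeword.


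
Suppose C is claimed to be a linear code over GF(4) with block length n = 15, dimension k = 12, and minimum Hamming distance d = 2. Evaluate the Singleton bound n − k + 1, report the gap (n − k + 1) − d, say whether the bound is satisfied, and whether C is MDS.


Singleton RHS = n − k + 1 = 4, slack = 2, bound satisfied, not MDS.

Singleton bound: d ≤ n − k + 1.
Here n = 15, k = 12, so n − k + 1 = 4.
Given d = 2, check d ≤ 4: YES.
Slack = (n − k + 1) − d = 2.
The code is NOT MDS (slack = 2 > 0).
Description: the claimed parameters are [15, 12, 2]_4; such a code would be non-MDS.


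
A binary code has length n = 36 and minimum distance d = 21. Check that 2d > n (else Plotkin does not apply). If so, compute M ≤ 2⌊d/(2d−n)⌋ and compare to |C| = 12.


Plotkin bound M ≤ 6; given |C| = 12 > bound (violated).

Check applicability: 2d = 42, n = 36.
2d − n = 6 > 0, so Plotkin applies.
Compute d/(2d−n) = 21/6 ≈ 3.5000.
⌊d/(2d−n)⌋ = 3.
Plotkin bound: M ≤ 2·3 = 6.
Given |C| = 12, check: VIOLATED.
This |C| is above the Plotkin bound, so no binary code with n = 36, d = 21 and 12 codewords exists.


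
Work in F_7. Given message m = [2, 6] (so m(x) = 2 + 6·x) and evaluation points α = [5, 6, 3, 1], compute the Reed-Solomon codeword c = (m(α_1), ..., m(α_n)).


c = [4, 3, 6, 1]

Message polynomial: m(x) = 2 + 6·x (mod 7).
For each evaluation point α_i, compute m(α_i) mod 7:
  α_1 = 5: Horner steps 6 → 4, so m(5) = 4.
  α_2 = 6: Horner steps 6 → 3, so m(6) = 3.
  α_3 = 3: Horner steps 6 → 6, so m(3) = 6.
  α_4 = 1: Horner steps 6 → 1, so m(1) = 1.
Codeword c = [4, 3, 6, 1] ∈ F_7^4.


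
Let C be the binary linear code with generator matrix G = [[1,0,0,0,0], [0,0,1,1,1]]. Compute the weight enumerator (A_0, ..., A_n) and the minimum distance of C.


Weight distribution: A_0 = 1, A_1 = 1, A_3 = 1, A_4 = 1. Minimum distance d = 1.

Enumerate all 2^2 = 4 messages m ∈ F_2^2.
For each, compute codeword c = mG in F_2^5, then tally its weight.
  m = 00 → c = 00000, weight = 0.
  m = 10 → c = 10000, weight = 1.
  m = 01 → c = 00111, weight = 3.
  m = 11 → c = 10111, weight = 4.
Tally weights:
  weight 0: 1 codewords.
  weight 1: 1 codewords.
  weight 3: 1 codewords.
  weight 4: 1 codewords.
Minimum distance d = smallest w > 0 with A_w > 0 = 1.
Sanity: Σ A_w = 4 = 2^2 = 4 ✓.


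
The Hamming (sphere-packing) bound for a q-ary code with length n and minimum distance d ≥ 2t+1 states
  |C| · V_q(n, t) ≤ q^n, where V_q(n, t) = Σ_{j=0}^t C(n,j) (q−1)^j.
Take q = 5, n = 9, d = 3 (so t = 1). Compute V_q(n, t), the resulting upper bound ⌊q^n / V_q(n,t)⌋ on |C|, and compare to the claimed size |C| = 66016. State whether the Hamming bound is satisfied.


V_q(n, t) = 37, q^n = 1953125, Hamming bound = 52787, |C| = 66016 > bound (violated).

Step 1: Compute V_q(n, t) = Σ_{j=0}^1 C(n, j) (q−1)^j.
  j = 0: C(9,0)·(4)^0 = 1·1 = 1.
  j = 1: C(9,1)·(4)^1 = 9·4 = 36.
  V_q(n, t) = 1 + 36 = 37.
Step 2: q^n = 5^9 = 1953125.
Step 3: Hamming bound ⌊q^n / V_q(n,t)⌋ = ⌊1953125/37⌋ = 52787.
Step 4: Compare |C| = 66016 to 52787: violated.
The claimed |C| lies above the Hamming bound, so no 5-ary code of length 9 with d ≥ 3 can have 66016 codewords.


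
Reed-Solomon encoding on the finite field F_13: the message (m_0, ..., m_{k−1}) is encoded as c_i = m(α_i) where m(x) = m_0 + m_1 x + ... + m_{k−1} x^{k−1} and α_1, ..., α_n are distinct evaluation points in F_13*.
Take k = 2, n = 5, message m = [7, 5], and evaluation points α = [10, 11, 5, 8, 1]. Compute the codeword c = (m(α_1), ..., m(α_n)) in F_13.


c = [5, 10, 6, 8, 12]

Message polynomial: m(x) = 7 + 5·x (mod 13).
For each evaluation point α_i, compute m(α_i) mod 13:
  α_1 = 10: Horner steps 5 → 5, so m(10) = 5.
  α_2 = 11: Horner steps 5 → 10, so m(11) = 10.
  α_3 = 5: Horner steps 5 → 6, so m(5) = 6.
  α_4 = 8: Horner steps 5 → 8, so m(8) = 8.
  α_5 = 1: Horner steps 5 → 12, so m(1) = 12.
Codeword c = [5, 10, 6, 8, 12] ∈ F_13^5.


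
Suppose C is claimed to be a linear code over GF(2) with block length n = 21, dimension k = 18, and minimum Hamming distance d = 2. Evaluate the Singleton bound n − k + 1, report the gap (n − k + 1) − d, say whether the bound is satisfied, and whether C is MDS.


Singleton RHS = n − k + 1 = 4, slack = 2, bound satisfied, not MDS.

Singleton bound: d ≤ n − k + 1.
Here n = 21, k = 18, so n − k + 1 = 4.
Given d = 2, check d ≤ 4: YES.
Slack = (n − k + 1) − d = 2.
The code is NOT MDS (slack = 2 > 0).
Description: the claimed parameters are [21, 18, 2]_2; such a code would be non-MDS.


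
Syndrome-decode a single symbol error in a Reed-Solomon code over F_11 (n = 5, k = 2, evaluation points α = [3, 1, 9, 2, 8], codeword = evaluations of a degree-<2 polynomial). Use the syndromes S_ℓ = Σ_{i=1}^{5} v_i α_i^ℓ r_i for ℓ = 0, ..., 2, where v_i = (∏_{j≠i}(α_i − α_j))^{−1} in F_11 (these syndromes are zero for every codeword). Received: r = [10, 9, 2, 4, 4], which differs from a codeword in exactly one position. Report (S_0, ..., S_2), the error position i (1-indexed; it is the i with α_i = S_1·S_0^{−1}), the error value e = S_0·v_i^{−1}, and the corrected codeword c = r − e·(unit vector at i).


S = (3, 2, 5), error at position 5, error magnitude e = 8, c = [10, 9, 2, 4, 7].

Step 1: column multipliers v_i = (∏_{j≠i}(α_i − α_j))^{−1} mod 11.
  i = 1 (α = 3): (3−1)(3−9)(3−2)(3−8) = 2·(−6)·1·(−5) = 60 ≡ 5, so v_1 = 5^{−1} = 9 (mod 11).
  i = 2 (α = 1): (1−3)(1−9)(1−2)(1−8) = (−2)·(−8)·(−1)·(−7) = 112 ≡ 2, so v_2 = 2^{−1} = 6 (mod 11).
  i = 3 (α = 9): (9−3)(9−1)(9−2)(9−8) = 6·8·7·1 = 336 ≡ 6, so v_3 = 6^{−1} = 2 (mod 11).
  i = 4 (α = 2): (2−3)(2−1)(2−9)(2−8) = (−1)·1·(−7)·(−6) = −42 ≡ 2, so v_4 = 2^{−1} = 6 (mod 11).
  i = 5 (α = 8): (8−3)(8−1)(8−9)(8−2) = 5·7·(−1)·6 = −210 ≡ 10, so v_5 = 10^{−1} = 10 (mod 11).
  v = [9, 6, 2, 6, 10].
Step 2: syndromes of r = [10, 9, 2, 4, 4] (all sums mod 11).
  S_0 = Σ v_i r_i = 9·10 + 6·9 + 2·2 + 6·4 + 10·4 = 212 ≡ 3.
  S_1 = Σ v_i α_i r_i = 9·3·10 + 6·1·9 + 2·9·2 + 6·2·4 + 10·8·4 = 728 ≡ 2.
  α_i^2 mod 11 = [9, 1, 4, 4, 9].
  S_2 = Σ v_i α_i^2 r_i = 9·9·10 + 6·1·9 + 2·4·2 + 6·4·4 + 10·9·4 = 1336 ≡ 5.
  S = (3, 2, 5) ≠ 0, so r is not a codeword (an error is present).
Step 3: locate the error. For a single error e at position i, S_ℓ = v_i·e·α_i^ℓ, so α_err = S_1/S_0.
  S_0^{−1} = 3^{−1} = 4 (mod 11), so α_err = 2·4 = 8 ≡ 8 = α_5. Error position i = 5.
  Consistency check: S_2/S_1 = 5·6 = 30 ≡ 8 = α_err ✓ (single-error assumption holds).
Step 4: error magnitude e = S_0/v_5 = S_0·∏_{j≠5}(α_5 − α_j) = 3·10 = 30 ≡ 8 (mod 11).
Step 5: correct position 5: c_5 = r_5 − e = 4 − 8 ≡ 7 (mod 11). Hence c = [10, 9, 2, 4, 7].
  Check: interpolating c through the α_i gives m(x) = 3 + 6·x (degree < 2) with m(α_i) = c_i for every i, so c is indeed a codeword.


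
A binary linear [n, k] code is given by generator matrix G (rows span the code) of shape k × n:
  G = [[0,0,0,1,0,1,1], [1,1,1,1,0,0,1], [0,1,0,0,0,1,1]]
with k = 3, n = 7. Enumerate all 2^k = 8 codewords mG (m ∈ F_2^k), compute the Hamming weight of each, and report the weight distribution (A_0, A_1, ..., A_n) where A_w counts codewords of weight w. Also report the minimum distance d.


Weight distribution: A_0 = 1, A_2 = 1, A_3 = 3, A_4 = 2, A_5 = 1. Minimum distance d = 2.

Enumerate all 2^3 = 8 messages m ∈ F_2^3.
For each, compute codeword c = mG in F_2^7, then tally its weight.
  m = 000 → c = 0000000, weight = 0.
  m = 100 → c = 0001011, weight = 3.
  m = 010 → c = 1111001, weight = 5.
  m = 110 → c = 1110010, weight = 4.
  m = 001 → c = 0100011, weight = 3.
  m = 101 → c = 0101000, weight = 2.
  m = 011 → c = 1011010, weight = 4.
  m = 111 → c = 1010001, weight = 3.
Tally weights:
  weight 0: 1 codewords.
  weight 2: 1 codewords.
  weight 3: 3 codewords.
  weight 4: 2 codewords.
  weight 5: 1 codewords.
Minimum distance d = smallest w > 0 with A_w > 0 = 2.
Sanity: Σ A_w = 8 = 2^3 = 8 ✓.


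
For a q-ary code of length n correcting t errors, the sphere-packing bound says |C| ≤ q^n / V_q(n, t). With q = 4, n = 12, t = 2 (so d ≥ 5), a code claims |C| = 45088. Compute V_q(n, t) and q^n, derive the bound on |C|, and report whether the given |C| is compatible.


V_q(n, t) = 631, q^n = 16777216, Hamming bound = 26588, |C| = 45088 > bound (violated).

Step 1: Compute V_q(n, t) = Σ_{j=0}^2 C(n, j) (q−1)^j.
  j = 0: C(12,0)·(3)^0 = 1·1 = 1.
  j = 1: C(12,1)·(3)^1 = 12·3 = 36.
  j = 2: C(12,2)·(3)^2 = 66·9 = 594.
  V_q(n, t) = 1 + 36 + 594 = 631.
Step 2: q^n = 4^12 = 16777216.
Step 3: Hamming bound ⌊q^n / V_q(n,t)⌋ = ⌊16777216/631⌋ = 26588.
Step 4: Compare |C| = 45088 to 26588: violated.
The claimed |C| lies above the Hamming bound, so no 4-ary code of length 12 with d ≥ 5 can have 45088 codewords.


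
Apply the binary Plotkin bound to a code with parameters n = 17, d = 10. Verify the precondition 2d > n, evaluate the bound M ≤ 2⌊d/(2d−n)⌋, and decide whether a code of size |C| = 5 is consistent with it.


Plotkin bound M ≤ 6; given |C| = 5 ≤ bound (satisfied).

Check applicability: 2d = 20, n = 17.
2d − n = 3 > 0, so Plotkin applies.
Compute d/(2d−n) = 10/3 ≈ 3.3333.
⌊d/(2d−n)⌋ = 3.
Plotkin bound: M ≤ 2·3 = 6.
Given |C| = 5, check: satisfied.
This |C| is below the Plotkin bound.


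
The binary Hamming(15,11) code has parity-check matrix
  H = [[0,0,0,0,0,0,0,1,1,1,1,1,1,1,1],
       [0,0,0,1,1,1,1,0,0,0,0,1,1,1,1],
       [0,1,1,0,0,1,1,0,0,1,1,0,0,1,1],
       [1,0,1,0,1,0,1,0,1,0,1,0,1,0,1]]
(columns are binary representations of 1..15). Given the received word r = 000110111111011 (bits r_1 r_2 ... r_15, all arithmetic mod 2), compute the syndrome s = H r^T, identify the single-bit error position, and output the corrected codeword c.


s = (1, 0, 1, 1)^T, error position = 11, corrected codeword c = 000110111101011

Compute s = H r^T mod 2 one row at a time:
  s_1 = 1 + 1 + 1 + 1 + 1 + 0 + 1 + 1 = 7 ≡ 1 (mod 2).
  s_2 = 1 + 1 + 0 + 1 + 1 + 0 + 1 + 1 = 6 ≡ 0 (mod 2).
  s_3 = 0 + 0 + 0 + 1 + 1 + 1 + 1 + 1 = 5 ≡ 1 (mod 2).
  s_4 = 0 + 0 + 1 + 1 + 1 + 1 + 0 + 1 = 5 ≡ 1 (mod 2).
s = (1, 0, 1, 1)^T — this equals column 11 of H (binary 1011), so error is at position 11.
Correct: flip bit 11 of r = 000110111111011 to get c = 000110111101011.


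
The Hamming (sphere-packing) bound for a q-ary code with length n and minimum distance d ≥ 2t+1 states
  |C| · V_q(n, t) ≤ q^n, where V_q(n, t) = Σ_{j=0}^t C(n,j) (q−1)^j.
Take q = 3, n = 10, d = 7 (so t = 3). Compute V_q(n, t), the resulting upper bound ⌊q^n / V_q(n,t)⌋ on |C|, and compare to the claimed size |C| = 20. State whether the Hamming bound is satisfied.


V_q(n, t) = 1161, q^n = 59049, Hamming bound = 50, |C| = 20 ≤ bound (satisfied).

Step 1: Compute V_q(n, t) = Σ_{j=0}^3 C(n, j) (q−1)^j.
  j = 0: C(10,0)·(2)^0 = 1·1 = 1.
  j = 1: C(10,1)·(2)^1 = 10·2 = 20.
  j = 2: C(10,2)·(2)^2 = 45·4 = 180.
  j = 3: C(10,3)·(2)^3 = 120·8 = 960.
  V_q(n, t) = 1 + 20 + 180 + 960 = 1161.
Step 2: q^n = 3^10 = 59049.
Step 3: Hamming bound ⌊q^n / V_q(n,t)⌋ = ⌊59049/1161⌋ = 50.
Step 4: Compare |C| = 20 to 50: satisfied.
The claimed |C| lies below the Hamming bound.


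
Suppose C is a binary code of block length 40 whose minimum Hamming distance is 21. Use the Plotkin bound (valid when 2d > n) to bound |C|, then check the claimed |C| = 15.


Plotkin bound M ≤ 20; given |C| = 15 ≤ bound (satisfied).

Check applicability: 2d = 42, n = 40.
2d − n = 2 > 0, so Plotkin applies.
Compute d/(2d−n) = 21/2 ≈ 10.5000.
⌊d/(2d−n)⌋ = 10.
Plotkin bound: M ≤ 2·10 = 20.
Given |C| = 15, check: satisfied.
This |C| is below the Plotkin bound.


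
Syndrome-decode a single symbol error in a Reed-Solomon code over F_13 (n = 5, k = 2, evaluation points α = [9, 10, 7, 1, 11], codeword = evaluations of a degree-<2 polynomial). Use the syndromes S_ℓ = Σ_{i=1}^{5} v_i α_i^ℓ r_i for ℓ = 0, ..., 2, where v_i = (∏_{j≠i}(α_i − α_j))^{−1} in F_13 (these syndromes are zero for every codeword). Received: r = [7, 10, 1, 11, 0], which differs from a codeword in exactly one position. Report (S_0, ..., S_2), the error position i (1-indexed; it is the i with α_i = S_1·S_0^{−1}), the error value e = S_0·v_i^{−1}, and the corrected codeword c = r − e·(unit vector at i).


S = (7, 7, 7), error at position 4, error magnitude e = 2, c = [7, 10, 1, 9, 0].

Step 1: column multipliers v_i = (∏_{j≠i}(α_i − α_j))^{−1} mod 13.
  i = 1 (α = 9): (9−10)(9−7)(9−1)(9−11) = (−1)·2·8·(−2) = 32 ≡ 6, so v_1 = 6^{−1} = 11 (mod 13).
  i = 2 (α = 10): (10−9)(10−7)(10−1)(10−11) = 1·3·9·(−1) = −27 ≡ 12, so v_2 = 12^{−1} = 12 (mod 13).
  i = 3 (α = 7): (7−9)(7−10)(7−1)(7−11) = (−2)·(−3)·6·(−4) = −144 ≡ 12, so v_3 = 12^{−1} = 12 (mod 13).
  i = 4 (α = 1): (1−9)(1−10)(1−7)(1−11) = (−8)·(−9)·(−6)·(−10) = 4320 ≡ 4, so v_4 = 4^{−1} = 10 (mod 13).
  i = 5 (α = 11): (11−9)(11−10)(11−7)(11−1) = 2·1·4·10 = 80 ≡ 2, so v_5 = 2^{−1} = 7 (mod 13).
  v = [11, 12, 12, 10, 7].
Step 2: syndromes of r = [7, 10, 1, 11, 0] (all sums mod 13).
  S_0 = Σ v_i r_i = 11·7 + 12·10 + 12·1 + 10·11 + 7·0 = 319 ≡ 7.
  S_1 = Σ v_i α_i r_i = 11·9·7 + 12·10·10 + 12·7·1 + 10·1·11 + 7·11·0 = 2087 ≡ 7.
  α_i^2 mod 13 = [3, 9, 10, 1, 4].
  S_2 = Σ v_i α_i^2 r_i = 11·3·7 + 12·9·10 + 12·10·1 + 10·1·11 + 7·4·0 = 1541 ≡ 7.
  S = (7, 7, 7) ≠ 0, so r is not a codeword (an error is present).
Step 3: locate the error. For a single error e at position i, S_ℓ = v_i·e·α_i^ℓ, so α_err = S_1/S_0.
  S_0^{−1} = 7^{−1} = 2 (mod 13), so α_err = 7·2 = 14 ≡ 1 = α_4. Error position i = 4.
  Consistency check: S_2/S_1 = 7·2 = 14 ≡ 1 = α_err ✓ (single-error assumption holds).
Step 4: error magnitude e = S_0/v_4 = S_0·∏_{j≠4}(α_4 − α_j) = 7·4 = 28 ≡ 2 (mod 13).
Step 5: correct position 4: c_4 = r_4 − e = 11 − 2 ≡ 9 (mod 13). Hence c = [7, 10, 1, 9, 0].
  Check: interpolating c through the α_i gives m(x) = 6 + 3·x (degree < 2) with m(α_i) = c_i for every i, so c is indeed a codeword.


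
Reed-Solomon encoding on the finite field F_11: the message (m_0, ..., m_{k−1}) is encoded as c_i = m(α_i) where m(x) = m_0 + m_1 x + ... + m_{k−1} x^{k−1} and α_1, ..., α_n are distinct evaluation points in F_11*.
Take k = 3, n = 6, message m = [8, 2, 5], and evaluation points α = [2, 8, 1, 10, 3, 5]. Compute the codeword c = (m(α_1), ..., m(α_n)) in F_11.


c = [10, 3, 4, 0, 4, 0]

Message polynomial: m(x) = 8 + 2·x + 5·x^2 (mod 11).
For each evaluation point α_i, compute m(α_i) mod 11:
  α_1 = 2: Horner steps 5 → 1 → 10, so m(2) = 10.
  α_2 = 8: Horner steps 5 → 9 → 3, so m(8) = 3.
  α_3 = 1: Horner steps 5 → 7 → 4, so m(1) = 4.
  α_4 = 10: Horner steps 5 → 8 → 0, so m(10) = 0.
  α_5 = 3: Horner steps 5 → 6 → 4, so m(3) = 4.
  α_6 = 5: Horner steps 5 → 5 → 0, so m(5) = 0.
Codeword c = [10, 3, 4, 0, 4, 0] ∈ F_11^6.


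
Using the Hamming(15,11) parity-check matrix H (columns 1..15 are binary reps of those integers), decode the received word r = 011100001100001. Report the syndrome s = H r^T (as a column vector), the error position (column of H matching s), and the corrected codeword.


s = (1, 0, 0, 1)^T, error position = 9, corrected codeword c = 011100000100001

Compute s = H r^T mod 2 one row at a time:
  s_1 = 0 + 1 + 1 + 0 + 0 + 0 + 0 + 1 = 3 ≡ 1 (mod 2).
  s_2 = 1 + 0 + 0 + 0 + 0 + 0 + 0 + 1 = 2 ≡ 0 (mod 2).
  s_3 = 1 + 1 + 0 + 0 + 1 + 0 + 0 + 1 = 4 ≡ 0 (mod 2).
  s_4 = 0 + 1 + 0 + 0 + 1 + 0 + 0 + 1 = 3 ≡ 1 (mod 2).
s = (1, 0, 0, 1)^T — this equals column 9 of H (binary 1001), so error is at position 9.
Correct: flip bit 9 of r = 011100001100001 to get c = 011100000100001.


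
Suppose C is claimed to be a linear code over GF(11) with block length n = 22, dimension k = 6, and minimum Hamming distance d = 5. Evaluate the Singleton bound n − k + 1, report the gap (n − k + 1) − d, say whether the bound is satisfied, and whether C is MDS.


Singleton RHS = n − k + 1 = 17, slack = 12, bound satisfied, not MDS.

Singleton bound: d ≤ n − k + 1.
Here n = 22, k = 6, so n − k + 1 = 17.
Given d = 5, check d ≤ 17: YES.
Slack = (n − k + 1) − d = 12.
The code is NOT MDS (slack = 12 > 0).
Description: the claimed parameters are [22, 6, 5]_11; such a code would be non-MDS.


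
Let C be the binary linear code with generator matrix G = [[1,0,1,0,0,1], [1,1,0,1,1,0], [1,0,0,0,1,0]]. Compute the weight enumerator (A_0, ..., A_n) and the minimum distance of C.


Weight distribution: A_0 = 1, A_2 = 2, A_3 = 2, A_4 = 1, A_5 = 2. Minimum distance d = 2.

Enumerate all 2^3 = 8 messages m ∈ F_2^3.
For each, compute codeword c = mG in F_2^6, then tally its weight.
  m = 000 → c = 000000, weight = 0.
  m = 100 → c = 101001, weight = 3.
  m = 010 → c = 110110, weight = 4.
  m = 110 → c = 011111, weight = 5.
  m = 001 → c = 100010, weight = 2.
  m = 101 → c = 001011, weight = 3.
  m = 011 → c = 010100, weight = 2.
  m = 111 → c = 111101, weight = 5.
Tally weights:
  weight 0: 1 codewords.
  weight 2: 2 codewords.
  weight 3: 2 codewords.
  weight 4: 1 codewords.
  weight 5: 2 codewords.
Minimum distance d = smallest w > 0 with A_w > 0 = 2.
Sanity: Σ A_w = 8 = 2^3 = 8 ✓.


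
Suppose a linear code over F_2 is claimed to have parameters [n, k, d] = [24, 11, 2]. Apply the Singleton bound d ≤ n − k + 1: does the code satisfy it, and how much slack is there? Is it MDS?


Singleton RHS = n − k + 1 = 14, slack = 12, bound satisfied, not MDS.

Singleton bound: d ≤ n − k + 1.
Here n = 24, k = 11, so n − k + 1 = 14.
Given d = 2, check d ≤ 14: YES.
Slack = (n − k + 1) − d = 12.
The code is NOT MDS (slack = 12 > 0).
Description: the claimed parameters are [24, 11, 2]_2; such a code would be non-MDS.


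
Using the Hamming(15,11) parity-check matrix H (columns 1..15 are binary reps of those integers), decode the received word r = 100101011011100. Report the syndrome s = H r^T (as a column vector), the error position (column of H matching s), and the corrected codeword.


s = (1, 0, 0, 0)^T, error position = 8, corrected codeword c = 100101001011100

Compute s = H r^T mod 2 one row at a time:
  s_1 = 1 + 1 + 0 + 1 + 1 + 1 + 0 + 0 = 5 ≡ 1 (mod 2).
  s_2 = 1 + 0 + 1 + 0 + 1 + 1 + 0 + 0 = 4 ≡ 0 (mod 2).
  s_3 = 0 + 0 + 1 + 0 + 0 + 1 + 0 + 0 = 2 ≡ 0 (mod 2).
  s_4 = 1 + 0 + 0 + 0 + 1 + 1 + 1 + 0 = 4 ≡ 0 (mod 2).
s = (1, 0, 0, 0)^T — this equals column 8 of H (binary 1000), so error is at position 8.
Correct: flip bit 8 of r = 100101011011100 to get c = 100101001011100.


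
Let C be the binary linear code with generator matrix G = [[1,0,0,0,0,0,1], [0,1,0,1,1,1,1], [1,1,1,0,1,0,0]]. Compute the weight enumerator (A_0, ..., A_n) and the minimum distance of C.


Weight distribution: A_0 = 1, A_2 = 1, A_3 = 1, A_4 = 2, A_5 = 3. Minimum distance d = 2.

Enumerate all 2^3 = 8 messages m ∈ F_2^3.
For each, compute codeword c = mG in F_2^7, then tally its weight.
  m = 000 → c = 0000000, weight = 0.
  m = 100 → c = 1000001, weight = 2.
  m = 010 → c = 0101111, weight = 5.
  m = 110 → c = 1101110, weight = 5.
  m = 001 → c = 1110100, weight = 4.
  m = 101 → c = 0110101, weight = 4.
  m = 011 → c = 1011011, weight = 5.
  m = 111 → c = 0011010, weight = 3.
Tally weights:
  weight 0: 1 codewords.
  weight 2: 1 codewords.
  weight 3: 1 codewords.
  weight 4: 2 codewords.
  weight 5: 3 codewords.
Minimum distance d = smallest w > 0 with A_w > 0 = 2.
Sanity: Σ A_w = 8 = 2^3 = 8 ✓.


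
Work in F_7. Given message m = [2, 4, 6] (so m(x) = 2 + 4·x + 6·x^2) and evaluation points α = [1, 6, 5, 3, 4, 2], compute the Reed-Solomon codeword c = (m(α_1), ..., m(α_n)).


c = [5, 4, 4, 5, 2, 6]

Message polynomial: m(x) = 2 + 4·x + 6·x^2 (mod 7).
For each evaluation point α_i, compute m(α_i) mod 7:
  α_1 = 1: Horner steps 6 → 3 → 5, so m(1) = 5.
  α_2 = 6: Horner steps 6 → 5 → 4, so m(6) = 4.
  α_3 = 5: Horner steps 6 → 6 → 4, so m(5) = 4.
  α_4 = 3: Horner steps 6 → 1 → 5, so m(3) = 5.
  α_5 = 4: Horner steps 6 → 0 → 2, so m(4) = 2.
  α_6 = 2: Horner steps 6 → 2 → 6, so m(2) = 6.
Codeword c = [5, 4, 4, 5, 2, 6] ∈ F_7^6.


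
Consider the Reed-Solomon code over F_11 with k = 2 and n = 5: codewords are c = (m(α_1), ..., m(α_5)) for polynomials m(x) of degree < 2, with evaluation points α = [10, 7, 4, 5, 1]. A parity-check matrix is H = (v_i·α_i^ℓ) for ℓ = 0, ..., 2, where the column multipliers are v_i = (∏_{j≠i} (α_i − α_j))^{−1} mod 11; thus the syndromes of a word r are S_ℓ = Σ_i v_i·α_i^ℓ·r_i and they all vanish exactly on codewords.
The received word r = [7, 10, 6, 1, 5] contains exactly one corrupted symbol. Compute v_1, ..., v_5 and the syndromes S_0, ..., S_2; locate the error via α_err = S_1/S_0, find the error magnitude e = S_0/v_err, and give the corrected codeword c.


S = (4, 5, 9), error at position 3, error magnitude e = 4, c = [7, 10, 2, 1, 5].

Step 1: column multipliers v_i = (∏_{j≠i}(α_i − α_j))^{−1} mod 11.
  i = 1 (α = 10): (10−7)(10−4)(10−5)(10−1) = 3·6·5·9 = 810 ≡ 7, so v_1 = 7^{−1} = 8 (mod 11).
  i = 2 (α = 7): (7−10)(7−4)(7−5)(7−1) = (−3)·3·2·6 = −108 ≡ 2, so v_2 = 2^{−1} = 6 (mod 11).
  i = 3 (α = 4): (4−10)(4−7)(4−5)(4−1) = (−6)·(−3)·(−1)·3 = −54 ≡ 1, so v_3 = 1^{−1} = 1 (mod 11).
  i = 4 (α = 5): (5−10)(5−7)(5−4)(5−1) = (−5)·(−2)·1·4 = 40 ≡ 7, so v_4 = 7^{−1} = 8 (mod 11).
  i = 5 (α = 1): (1−10)(1−7)(1−4)(1−5) = (−9)·(−6)·(−3)·(−4) = 648 ≡ 10, so v_5 = 10^{−1} = 10 (mod 11).
  v = [8, 6, 1, 8, 10].
Step 2: syndromes of r = [7, 10, 6, 1, 5] (all sums mod 11).
  S_0 = Σ v_i r_i = 8·7 + 6·10 + 1·6 + 8·1 + 10·5 = 180 ≡ 4.
  S_1 = Σ v_i α_i r_i = 8·10·7 + 6·7·10 + 1·4·6 + 8·5·1 + 10·1·5 = 1094 ≡ 5.
  α_i^2 mod 11 = [1, 5, 5, 3, 1].
  S_2 = Σ v_i α_i^2 r_i = 8·1·7 + 6·5·10 + 1·5·6 + 8·3·1 + 10·1·5 = 460 ≡ 9.
  S = (4, 5, 9) ≠ 0, so r is not a codeword (an error is present).
Step 3: locate the error. For a single error e at position i, S_ℓ = v_i·e·α_i^ℓ, so α_err = S_1/S_0.
  S_0^{−1} = 4^{−1} = 3 (mod 11), so α_err = 5·3 = 15 ≡ 4 = α_3. Error position i = 3.
  Consistency check: S_2/S_1 = 9·9 = 81 ≡ 4 = α_err ✓ (single-error assumption holds).
Step 4: error magnitude e = S_0/v_3 = S_0·∏_{j≠3}(α_3 − α_j) = 4·1 = 4 ≡ 4 (mod 11).
Step 5: correct position 3: c_3 = r_3 − e = 6 − 4 ≡ 2 (mod 11). Hence c = [7, 10, 2, 1, 5].
  Check: interpolating c through the α_i gives m(x) = 6 + 10·x (degree < 2) with m(α_i) = c_i for every i, so c is indeed a codeword.


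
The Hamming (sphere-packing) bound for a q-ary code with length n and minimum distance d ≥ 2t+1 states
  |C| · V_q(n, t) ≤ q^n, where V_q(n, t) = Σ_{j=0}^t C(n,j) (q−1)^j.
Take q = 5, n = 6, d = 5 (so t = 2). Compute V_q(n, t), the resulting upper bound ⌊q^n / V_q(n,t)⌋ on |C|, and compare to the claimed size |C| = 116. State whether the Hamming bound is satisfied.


V_q(n, t) = 265, q^n = 15625, Hamming bound = 58, |C| = 116 > bound (violated).

Step 1: Compute V_q(n, t) = Σ_{j=0}^2 C(n, j) (q−1)^j.
  j = 0: C(6,0)·(4)^0 = 1·1 = 1.
  j = 1: C(6,1)·(4)^1 = 6·4 = 24.
  j = 2: C(6,2)·(4)^2 = 15·16 = 240.
  V_q(n, t) = 1 + 24 + 240 = 265.
Step 2: q^n = 5^6 = 15625.
Step 3: Hamming bound ⌊q^n / V_q(n,t)⌋ = ⌊15625/265⌋ = 58.
Step 4: Compare |C| = 116 to 58: violated.
The claimed |C| lies above the Hamming bound, so no 5-ary code of length 6 with d ≥ 5 can have 116 codewords.


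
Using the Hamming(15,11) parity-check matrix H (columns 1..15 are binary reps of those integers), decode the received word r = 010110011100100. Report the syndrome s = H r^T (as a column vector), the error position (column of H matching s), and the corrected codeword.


s = (0, 1, 0, 1)^T, error position = 5, corrected codeword c = 010100011100100

Compute s = H r^T mod 2 one row at a time:
  s_1 = 1 + 1 + 1 + 0 + 0 + 1 + 0 + 0 = 4 ≡ 0 (mod 2).
  s_2 = 1 + 1 + 0 + 0 + 0 + 1 + 0 + 0 = 3 ≡ 1 (mod 2).
  s_3 = 1 + 0 + 0 + 0 + 1 + 0 + 0 + 0 = 2 ≡ 0 (mod 2).
  s_4 = 0 + 0 + 1 + 0 + 1 + 0 + 1 + 0 = 3 ≡ 1 (mod 2).
s = (0, 1, 0, 1)^T — this equals column 5 of H (binary 0101), so error is at position 5.
Correct: flip bit 5 of r = 010110011100100 to get c = 010100011100100.


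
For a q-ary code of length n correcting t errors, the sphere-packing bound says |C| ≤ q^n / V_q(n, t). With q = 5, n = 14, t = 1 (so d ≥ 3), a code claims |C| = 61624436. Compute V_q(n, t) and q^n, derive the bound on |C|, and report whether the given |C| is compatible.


V_q(n, t) = 57, q^n = 6103515625, Hamming bound = 107079221, |C| = 61624436 ≤ bound (satisfied).

Step 1: Compute V_q(n, t) = Σ_{j=0}^1 C(n, j) (q−1)^j.
  j = 0: C(14,0)·(4)^0 = 1·1 = 1.
  j = 1: C(14,1)·(4)^1 = 14·4 = 56.
  V_q(n, t) = 1 + 56 = 57.
Step 2: q^n = 5^14 = 6103515625.
Step 3: Hamming bound ⌊q^n / V_q(n,t)⌋ = ⌊6103515625/57⌋ = 107079221.
Step 4: Compare |C| = 61624436 to 107079221: satisfied.
The claimed |C| lies below the Hamming bound.


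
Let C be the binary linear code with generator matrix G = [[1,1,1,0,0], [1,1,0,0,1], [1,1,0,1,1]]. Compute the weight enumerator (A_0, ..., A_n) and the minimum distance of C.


Weight distribution: A_0 = 1, A_1 = 1, A_2 = 1, A_3 = 3, A_4 = 2. Minimum distance d = 1.

Enumerate all 2^3 = 8 messages m ∈ F_2^3.
For each, compute codeword c = mG in F_2^5, then tally its weight.
  m = 000 → c = 00000, weight = 0.
  m = 100 → c = 11100, weight = 3.
  m = 010 → c = 11001, weight = 3.
  m = 110 → c = 00101, weight = 2.
  m = 001 → c = 11011, weight = 4.
  m = 101 → c = 00111, weight = 3.
  m = 011 → c = 00010, weight = 1.
  m = 111 → c = 11110, weight = 4.
Tally weights:
  weight 0: 1 codewords.
  weight 1: 1 codewords.
  weight 2: 1 codewords.
  weight 3: 3 codewords.
  weight 4: 2 codewords.
Minimum distance d = smallest w > 0 with A_w > 0 = 1.
Sanity: Σ A_w = 8 = 2^3 = 8 ✓.


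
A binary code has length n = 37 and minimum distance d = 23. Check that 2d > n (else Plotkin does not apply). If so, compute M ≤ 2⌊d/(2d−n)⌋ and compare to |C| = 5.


Plotkin bound M ≤ 4; given |C| = 5 > bound (violated).

Check applicability: 2d = 46, n = 37.
2d − n = 9 > 0, so Plotkin applies.
Compute d/(2d−n) = 23/9 ≈ 2.5556.
⌊d/(2d−n)⌋ = 2.
Plotkin bound: M ≤ 2·2 = 4.
Given |C| = 5, check: VIOLATED.
This |C| is above the Plotkin bound, so no binary code with n = 37, d = 23 and 5 codewords exists.


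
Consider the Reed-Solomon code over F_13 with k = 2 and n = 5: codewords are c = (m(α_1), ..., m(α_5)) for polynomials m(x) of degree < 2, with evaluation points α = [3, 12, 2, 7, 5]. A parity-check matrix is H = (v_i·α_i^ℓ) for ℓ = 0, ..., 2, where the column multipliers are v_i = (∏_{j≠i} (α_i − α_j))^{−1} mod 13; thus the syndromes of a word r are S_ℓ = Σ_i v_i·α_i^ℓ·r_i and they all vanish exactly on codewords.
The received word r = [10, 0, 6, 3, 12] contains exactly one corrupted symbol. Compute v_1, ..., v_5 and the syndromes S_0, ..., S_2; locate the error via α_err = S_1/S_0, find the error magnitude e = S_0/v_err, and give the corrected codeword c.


S = (9, 1, 3), error at position 1, error magnitude e = 2, c = [8, 0, 6, 3, 12].

Step 1: column multipliers v_i = (∏_{j≠i}(α_i − α_j))^{−1} mod 13.
  i = 1 (α = 3): (3−12)(3−2)(3−7)(3−5) = (−9)·1·(−4)·(−2) = −72 ≡ 6, so v_1 = 6^{−1} = 11 (mod 13).
  i = 2 (α = 12): (12−3)(12−2)(12−7)(12−5) = 9·10·5·7 = 3150 ≡ 4, so v_2 = 4^{−1} = 10 (mod 13).
  i = 3 (α = 2): (2−3)(2−12)(2−7)(2−5) = (−1)·(−10)·(−5)·(−3) = 150 ≡ 7, so v_3 = 7^{−1} = 2 (mod 13).
  i = 4 (α = 7): (7−3)(7−12)(7−2)(7−5) = 4·(−5)·5·2 = −200 ≡ 8, so v_4 = 8^{−1} = 5 (mod 13).
  i = 5 (α = 5): (5−3)(5−12)(5−2)(5−7) = 2·(−7)·3·(−2) = 84 ≡ 6, so v_5 = 6^{−1} = 11 (mod 13).
  v = [11, 10, 2, 5, 11].
Step 2: syndromes of r = [10, 0, 6, 3, 12] (all sums mod 13).
  S_0 = Σ v_i r_i = 11·10 + 10·0 + 2·6 + 5·3 + 11·12 = 269 ≡ 9.
  S_1 = Σ v_i α_i r_i = 11·3·10 + 10·12·0 + 2·2·6 + 5·7·3 + 11·5·12 = 1119 ≡ 1.
  α_i^2 mod 13 = [9, 1, 4, 10, 12].
  S_2 = Σ v_i α_i^2 r_i = 11·9·10 + 10·1·0 + 2·4·6 + 5·10·3 + 11·12·12 = 2772 ≡ 3.
  S = (9, 1, 3) ≠ 0, so r is not a codeword (an error is present).
Step 3: locate the error. For a single error e at position i, S_ℓ = v_i·e·α_i^ℓ, so α_err = S_1/S_0.
  S_0^{−1} = 9^{−1} = 3 (mod 13), so α_err = 1·3 = 3 ≡ 3 = α_1. Error position i = 1.
  Consistency check: S_2/S_1 = 3·1 = 3 ≡ 3 = α_err ✓ (single-error assumption holds).
Step 4: error magnitude e = S_0/v_1 = S_0·∏_{j≠1}(α_1 − α_j) = 9·6 = 54 ≡ 2 (mod 13).
Step 5: correct position 1: c_1 = r_1 − e = 10 − 2 ≡ 8 (mod 13). Hence c = [8, 0, 6, 3, 12].
  Check: interpolating c through the α_i gives m(x) = 2 + 2·x (degree < 2) with m(α_i) = c_i for every i, so c is indeed a codeword.


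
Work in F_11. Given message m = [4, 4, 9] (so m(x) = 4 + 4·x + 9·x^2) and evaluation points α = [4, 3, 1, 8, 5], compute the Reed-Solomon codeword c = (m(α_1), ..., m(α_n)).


c = [10, 9, 6, 7, 7]

Message polynomial: m(x) = 4 + 4·x + 9·x^2 (mod 11).
For each evaluation point α_i, compute m(α_i) mod 11:
  α_1 = 4: Horner steps 9 → 7 → 10, so m(4) = 10.
  α_2 = 3: Horner steps 9 → 9 → 9, so m(3) = 9.
  α_3 = 1: Horner steps 9 → 2 → 6, so m(1) = 6.
  α_4 = 8: Horner steps 9 → 10 → 7, so m(8) = 7.
  α_5 = 5: Horner steps 9 → 5 → 7, so m(5) = 7.
Codeword c = [10, 9, 6, 7, 7] ∈ F_11^5.
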